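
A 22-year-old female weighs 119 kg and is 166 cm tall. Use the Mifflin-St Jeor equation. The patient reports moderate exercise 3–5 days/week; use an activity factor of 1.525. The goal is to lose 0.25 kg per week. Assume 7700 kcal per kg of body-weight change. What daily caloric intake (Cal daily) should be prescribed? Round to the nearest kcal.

2709 Cal daily

Mifflin-St Jeor (female): BMR = 10(119) + 6.25(166) − 5(22) − 161 = 1190 + 1037.5 − 110 − 161 = 1956.5 kcal/day.
TEE = 1956.5 × 1.525 = 2983.6625 kcal/day.
Required daily deficit = 0.25 × 7700 ÷ 7 = 275 kcal/day.
Target intake = 2983.6625 − 275 = 2708.6625 kcal/day.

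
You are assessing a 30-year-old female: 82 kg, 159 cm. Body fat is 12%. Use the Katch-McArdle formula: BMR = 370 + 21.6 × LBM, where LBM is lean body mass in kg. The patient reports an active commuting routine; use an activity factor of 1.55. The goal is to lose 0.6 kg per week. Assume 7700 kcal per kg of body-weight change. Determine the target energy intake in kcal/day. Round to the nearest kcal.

2329 kcal/day

LBM = 82 × (1 − 0.12) = 72.16 kg. Katch-McArdle: BMR = 370 + 21.6 × 72.16 = 1928.656 kcal/day.
TEE = 1928.656 × 1.55 = 2989.4168 kcal/day.
Required daily deficit = 0.6 × 7700 ÷ 7 = 660 kcal/day.
Target intake = 2989.4168 − 660 = 2329.4168 kcal/day.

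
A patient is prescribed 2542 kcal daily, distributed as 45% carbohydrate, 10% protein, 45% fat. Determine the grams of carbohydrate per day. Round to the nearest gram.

Carbohydrate energy = 45% × 2542 = 1143.9 kcal.
At 4 kcal/g: 1143.9 ÷ 4 = 285.975 g.

286 g/day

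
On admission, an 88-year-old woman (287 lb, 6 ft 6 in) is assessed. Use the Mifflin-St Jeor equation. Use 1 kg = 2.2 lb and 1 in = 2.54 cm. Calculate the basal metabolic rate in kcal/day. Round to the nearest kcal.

1942 kcal/day

Convert to metric: weight = 287 ÷ 2.2 = 130.4545 kg; height = (6×12 + 6) × 2.54 = 78 × 2.54 = 198.12 cm.
Mifflin-St Jeor (female): BMR = 10(130.4545) + 6.25(198.12) − 5(88) − 161 = 1304.5455 + 1238.25 − 440 − 161 = 1941.7955 kcal/day.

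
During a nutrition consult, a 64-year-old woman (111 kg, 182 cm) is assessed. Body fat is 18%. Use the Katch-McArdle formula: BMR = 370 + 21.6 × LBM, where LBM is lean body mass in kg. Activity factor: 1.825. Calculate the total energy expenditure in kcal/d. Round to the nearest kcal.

4263 kcal/d

LBM = 111 × (1 − 0.18) = 91.02 kg. Katch-McArdle: BMR = 370 + 21.6 × 91.02 = 2336.032 kcal/day.
TEE = BMR × activity factor = 2336.032 × 1.825 = 4263.2584 kcal/day.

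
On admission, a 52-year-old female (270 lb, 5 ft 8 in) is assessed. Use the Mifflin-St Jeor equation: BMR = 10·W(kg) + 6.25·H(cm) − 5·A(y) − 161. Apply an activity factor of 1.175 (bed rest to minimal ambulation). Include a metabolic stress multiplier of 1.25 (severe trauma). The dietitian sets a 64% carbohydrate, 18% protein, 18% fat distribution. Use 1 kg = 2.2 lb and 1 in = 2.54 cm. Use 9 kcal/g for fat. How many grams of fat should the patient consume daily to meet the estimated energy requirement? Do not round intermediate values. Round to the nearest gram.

Convert to metric: weight = 270 ÷ 2.2 = 122.7273 kg; height = (5×12 + 8) × 2.54 = 68 × 2.54 = 172.72 cm.
Mifflin-St Jeor (female): BMR = 10(122.7273) + 6.25(172.72) − 5(52) − 161 = 1227.2727 + 1079.5 − 260 − 161 = 1885.7727 kcal/day.
TEE = 1885.7727 × 1.175 = 2215.783 kcal/day.
With stress factor 1.25: 2215.783 × 1.25 = 2769.7287 kcal/day.
Fat energy = 18% × 2769.7287 = 498.5512 kcal.
Fat = 498.5512 ÷ 9 kcal/g = 55.3946 g.

55 g/day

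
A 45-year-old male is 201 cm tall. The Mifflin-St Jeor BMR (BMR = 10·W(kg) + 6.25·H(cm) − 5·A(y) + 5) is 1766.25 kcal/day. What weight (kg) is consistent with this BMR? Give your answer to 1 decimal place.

73.0 kg

1766.25 = 10·W + 6.25(201) − 5(45) + 5
10·W = 1766.25 − 1036.25 = 730, so W = 73 kg.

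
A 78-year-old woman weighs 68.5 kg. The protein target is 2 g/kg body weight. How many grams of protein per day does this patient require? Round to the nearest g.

137 g/day

Protein = 2 g/kg × 68.5 kg = 137 g/day.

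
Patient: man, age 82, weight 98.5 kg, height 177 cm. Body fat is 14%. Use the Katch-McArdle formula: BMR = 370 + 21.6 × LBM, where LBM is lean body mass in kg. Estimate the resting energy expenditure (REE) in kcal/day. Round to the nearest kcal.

LBM = 98.5 × (1 − 0.14) = 84.71 kg. Katch-McArdle: BMR = 370 + 21.6 × 84.71 = 2199.736 kcal/day.

2200 kcal/day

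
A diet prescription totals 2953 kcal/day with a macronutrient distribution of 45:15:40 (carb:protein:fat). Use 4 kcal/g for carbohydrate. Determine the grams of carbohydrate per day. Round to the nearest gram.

332 g/day

Carbohydrate energy = 45% × 2953 = 1328.85 kcal.
At 4 kcal/g: 1328.85 ÷ 4 = 332.2125 g.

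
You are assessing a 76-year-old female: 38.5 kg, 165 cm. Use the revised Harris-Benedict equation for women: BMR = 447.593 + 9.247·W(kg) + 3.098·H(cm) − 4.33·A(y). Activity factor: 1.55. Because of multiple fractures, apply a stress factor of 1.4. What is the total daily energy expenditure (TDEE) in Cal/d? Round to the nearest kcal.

Harris-Benedict: BMR = 447.593 + 9.247(38.5) + 3.098(165) − 4.33(76) = 985.6925 kcal/day.
TEE = BMR × activity factor = 985.6925 × 1.55 = 1527.8234 kcal/day.
Apply stress factor: 1527.8234 × 1.4 = 2138.9527 kcal/day.

2139 Cal/d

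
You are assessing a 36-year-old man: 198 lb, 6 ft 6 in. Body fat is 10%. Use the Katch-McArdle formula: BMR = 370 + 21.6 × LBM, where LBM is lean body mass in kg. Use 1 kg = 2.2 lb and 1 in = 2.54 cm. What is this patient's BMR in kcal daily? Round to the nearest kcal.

Convert to metric: weight = 198 ÷ 2.2 = 90 kg; height = (6×12 + 6) × 2.54 = 78 × 2.54 = 198.12 cm.
LBM = 90 × (1 − 0.1) = 81 kg. Katch-McArdle: BMR = 370 + 21.6 × 81 = 2119.6 kcal/day.

2120 kcal daily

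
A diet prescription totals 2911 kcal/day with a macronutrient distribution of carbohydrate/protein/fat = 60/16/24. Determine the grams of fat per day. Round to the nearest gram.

78 g/day

Fat energy = 24% × 2911 = 698.64 kcal.
At 9 kcal/g: 698.64 ÷ 9 = 77.6267 g.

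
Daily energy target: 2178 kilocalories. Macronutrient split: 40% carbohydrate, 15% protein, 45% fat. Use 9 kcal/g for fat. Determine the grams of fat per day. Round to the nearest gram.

109 g/day

Fat energy = 45% × 2178 = 980.1 kcal.
At 9 kcal/g: 980.1 ÷ 9 = 108.9 g.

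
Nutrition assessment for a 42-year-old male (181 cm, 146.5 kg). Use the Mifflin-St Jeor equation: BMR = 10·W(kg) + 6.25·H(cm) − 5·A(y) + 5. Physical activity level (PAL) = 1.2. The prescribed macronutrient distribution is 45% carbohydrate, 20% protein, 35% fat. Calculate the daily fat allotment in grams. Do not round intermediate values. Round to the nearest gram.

112 g/day

Mifflin-St Jeor (male): BMR = 10(146.5) + 6.25(181) − 5(42) + 5 = 1465 + 1131.25 − 210 + 5 = 2391.25 kcal/day.
TEE = 2391.25 × 1.2 = 2869.5 kcal/day.
Fat energy = 35% × 2869.5 = 1004.325 kcal.
Fat = 1004.325 ÷ 9 kcal/g = 111.5917 g.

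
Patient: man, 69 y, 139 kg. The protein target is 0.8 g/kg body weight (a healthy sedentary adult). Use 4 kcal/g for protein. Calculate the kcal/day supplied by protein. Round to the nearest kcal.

Protein = 0.8 g/kg × 139 kg = 111.2 g/day.
Protein energy = 111.2 g × 4 kcal/g = 444.8 kcal/day.

445 kcal/day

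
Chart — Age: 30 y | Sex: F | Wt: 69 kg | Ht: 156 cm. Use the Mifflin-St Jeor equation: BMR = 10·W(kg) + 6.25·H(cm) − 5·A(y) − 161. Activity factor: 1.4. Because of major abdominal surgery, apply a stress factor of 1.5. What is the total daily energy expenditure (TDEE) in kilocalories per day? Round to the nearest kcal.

2843 kilocalories per day

Mifflin-St Jeor (female): BMR = 10(69) + 6.25(156) − 5(30) − 161 = 690 + 975 − 150 − 161 = 1354 kcal/day.
TEE = BMR × activity factor = 1354 × 1.4 = 1895.6 kcal/day.
Apply stress factor: 1895.6 × 1.5 = 2843.4 kcal/day.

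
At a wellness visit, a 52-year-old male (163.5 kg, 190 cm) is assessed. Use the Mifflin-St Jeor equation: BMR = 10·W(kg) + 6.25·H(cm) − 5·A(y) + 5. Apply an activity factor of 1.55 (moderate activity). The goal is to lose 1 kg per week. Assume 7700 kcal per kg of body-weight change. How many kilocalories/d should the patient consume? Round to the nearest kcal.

Mifflin-St Jeor (male): BMR = 10(163.5) + 6.25(190) − 5(52) + 5 = 1635 + 1187.5 − 260 + 5 = 2567.5 kcal/day.
TEE = 2567.5 × 1.55 = 3979.625 kcal/day.
Required daily deficit = 1 × 7700 ÷ 7 = 1100 kcal/day.
Target intake = 3979.625 − 1100 = 2879.625 kcal/day.

2880 kilocalories/d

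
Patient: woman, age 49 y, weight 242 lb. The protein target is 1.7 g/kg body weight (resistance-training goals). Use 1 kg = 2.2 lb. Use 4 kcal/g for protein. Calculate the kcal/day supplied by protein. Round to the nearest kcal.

748 kcal/day

Weight in kg = 242 ÷ 2.2 = 110 kg.
Protein = 1.7 g/kg × 110 kg = 187 g/day.
Protein energy = 187 g × 4 kcal/g = 748 kcal/day.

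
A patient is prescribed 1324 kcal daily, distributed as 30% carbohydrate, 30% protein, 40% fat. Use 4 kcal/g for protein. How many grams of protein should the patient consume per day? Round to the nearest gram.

Protein energy = 30% × 1324 = 397.2 kcal.
At 4 kcal/g: 397.2 ÷ 4 = 99.3 g.

99 g/day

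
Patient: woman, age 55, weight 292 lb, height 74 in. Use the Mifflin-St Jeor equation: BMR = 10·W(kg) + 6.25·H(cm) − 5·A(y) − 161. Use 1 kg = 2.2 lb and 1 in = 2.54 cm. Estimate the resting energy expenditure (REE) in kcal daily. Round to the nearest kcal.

Convert to metric: weight = 292 ÷ 2.2 = 132.7273 kg; height = 74 × 2.54 = 187.96 cm.
Mifflin-St Jeor (female): BMR = 10(132.7273) + 6.25(187.96) − 5(55) − 161 = 1327.2727 + 1174.75 − 275 − 161 = 2066.0227 kcal/day.

2066 kcal daily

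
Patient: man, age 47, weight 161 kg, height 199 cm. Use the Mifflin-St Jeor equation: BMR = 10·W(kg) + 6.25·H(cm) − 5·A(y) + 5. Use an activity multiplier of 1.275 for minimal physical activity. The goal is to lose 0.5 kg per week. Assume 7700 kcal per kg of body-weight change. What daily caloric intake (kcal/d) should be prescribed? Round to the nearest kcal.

Mifflin-St Jeor (male): BMR = 10(161) + 6.25(199) − 5(47) + 5 = 1610 + 1243.75 − 235 + 5 = 2623.75 kcal/day.
TEE = 2623.75 × 1.275 = 3345.2813 kcal/day.
Required daily deficit = 0.5 × 7700 ÷ 7 = 550 kcal/day.
Target intake = 3345.2813 − 550 = 2795.2813 kcal/day.

2795 kcal/d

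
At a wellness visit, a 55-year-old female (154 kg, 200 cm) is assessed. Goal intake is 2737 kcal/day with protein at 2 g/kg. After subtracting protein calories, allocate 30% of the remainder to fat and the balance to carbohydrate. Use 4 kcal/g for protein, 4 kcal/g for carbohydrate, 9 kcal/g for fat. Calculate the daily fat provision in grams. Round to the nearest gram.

Protein = 2 × 154 = 308 g → 308 × 4 = 1232 kcal.
Non-protein calories = 2737 − 1232 = 1505 kcal.
Fat: 30% × 1505 = 451.5 kcal; carbohydrate: 1053.5 kcal.
Fat: 451.5 kcal ÷ 9 kcal/g = 50.1667 g.

50 g/day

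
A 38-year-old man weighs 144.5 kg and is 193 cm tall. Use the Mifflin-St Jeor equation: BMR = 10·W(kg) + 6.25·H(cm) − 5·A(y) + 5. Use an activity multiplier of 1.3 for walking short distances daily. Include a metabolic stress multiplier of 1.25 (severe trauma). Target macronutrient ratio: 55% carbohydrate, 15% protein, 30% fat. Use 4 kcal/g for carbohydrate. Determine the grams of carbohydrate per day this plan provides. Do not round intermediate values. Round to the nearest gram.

551 g/day

Mifflin-St Jeor (male): BMR = 10(144.5) + 6.25(193) − 5(38) + 5 = 1445 + 1206.25 − 190 + 5 = 2466.25 kcal/day.
TEE = 2466.25 × 1.3 = 3206.125 kcal/day.
With stress factor 1.25: 3206.125 × 1.25 = 4007.6563 kcal/day.
Carbohydrate energy = 55% × 4007.6563 = 2204.2109 kcal.
Carbohydrate = 2204.2109 ÷ 4 kcal/g = 551.0527 g.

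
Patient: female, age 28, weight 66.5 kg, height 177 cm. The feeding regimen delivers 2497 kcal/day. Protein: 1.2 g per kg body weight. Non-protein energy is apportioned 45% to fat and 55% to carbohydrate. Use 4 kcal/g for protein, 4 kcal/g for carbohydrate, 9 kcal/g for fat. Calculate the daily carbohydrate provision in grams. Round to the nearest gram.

Protein = 1.2 × 66.5 = 79.8 g → 79.8 × 4 = 319.2 kcal.
Non-protein calories = 2497 − 319.2 = 2177.8 kcal.
Fat: 45% × 2177.8 = 980.01 kcal; carbohydrate: 1197.79 kcal.
Carbohydrate: 1197.79 kcal ÷ 4 kcal/g = 299.4475 g.

299 g/day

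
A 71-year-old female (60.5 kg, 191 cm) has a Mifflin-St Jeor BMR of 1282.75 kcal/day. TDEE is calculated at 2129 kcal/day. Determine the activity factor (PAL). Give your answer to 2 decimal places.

1.66

Activity factor = TEE ÷ BMR = 2129 ÷ 1282.75 = 1.66.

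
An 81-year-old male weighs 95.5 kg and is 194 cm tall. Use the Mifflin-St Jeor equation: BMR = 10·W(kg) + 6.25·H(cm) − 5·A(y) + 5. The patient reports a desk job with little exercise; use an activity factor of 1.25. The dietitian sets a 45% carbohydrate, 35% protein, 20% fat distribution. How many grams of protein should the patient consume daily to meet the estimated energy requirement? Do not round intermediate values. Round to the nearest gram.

Mifflin-St Jeor (male): BMR = 10(95.5) + 6.25(194) − 5(81) + 5 = 955 + 1212.5 − 405 + 5 = 1767.5 kcal/day.
TEE = 1767.5 × 1.25 = 2209.375 kcal/day.
Protein energy = 35% × 2209.375 = 773.2813 kcal.
Protein = 773.2813 ÷ 4 kcal/g = 193.3203 g.

193 g/day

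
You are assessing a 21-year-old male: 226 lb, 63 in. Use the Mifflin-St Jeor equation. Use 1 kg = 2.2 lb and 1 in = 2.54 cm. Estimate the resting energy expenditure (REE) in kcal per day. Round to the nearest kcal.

Convert to metric: weight = 226 ÷ 2.2 = 102.7273 kg; height = 63 × 2.54 = 160.02 cm.
Mifflin-St Jeor (male): BMR = 10(102.7273) + 6.25(160.02) − 5(21) + 5 = 1027.2727 + 1000.125 − 105 + 5 = 1927.3977 kcal/day.

1927 kcal per day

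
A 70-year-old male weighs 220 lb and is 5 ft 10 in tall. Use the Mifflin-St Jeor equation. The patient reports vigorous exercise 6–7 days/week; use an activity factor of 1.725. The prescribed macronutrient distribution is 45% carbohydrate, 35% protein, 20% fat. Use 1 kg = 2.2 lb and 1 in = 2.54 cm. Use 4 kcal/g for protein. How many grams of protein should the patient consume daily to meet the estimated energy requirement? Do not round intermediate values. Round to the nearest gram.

267 g/day

Convert to metric: weight = 220 ÷ 2.2 = 100 kg; height = (5×12 + 10) × 2.54 = 70 × 2.54 = 177.8 cm.
Mifflin-St Jeor (male): BMR = 10(100) + 6.25(177.8) − 5(70) + 5 = 1000 + 1111.25 − 350 + 5 = 1766.25 kcal/day.
TEE = 1766.25 × 1.725 = 3046.7813 kcal/day.
Protein energy = 35% × 3046.7813 = 1066.3734 kcal.
Protein = 1066.3734 ÷ 4 kcal/g = 266.5934 g.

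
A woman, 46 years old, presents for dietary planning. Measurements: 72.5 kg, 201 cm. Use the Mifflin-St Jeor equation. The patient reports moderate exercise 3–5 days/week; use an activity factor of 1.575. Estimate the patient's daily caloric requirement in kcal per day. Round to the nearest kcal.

2505 kcal per day

Mifflin-St Jeor (female): BMR = 10(72.5) + 6.25(201) − 5(46) − 161 = 725 + 1256.25 − 230 − 161 = 1590.25 kcal/day.
TEE = BMR × activity factor = 1590.25 × 1.575 = 2504.6438 kcal/day.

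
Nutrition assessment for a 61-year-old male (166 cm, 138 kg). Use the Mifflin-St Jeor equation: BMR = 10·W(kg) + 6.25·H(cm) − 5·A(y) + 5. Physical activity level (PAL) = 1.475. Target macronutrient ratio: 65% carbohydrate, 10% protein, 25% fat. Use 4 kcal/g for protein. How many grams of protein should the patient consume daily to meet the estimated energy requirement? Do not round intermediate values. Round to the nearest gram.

Mifflin-St Jeor (male): BMR = 10(138) + 6.25(166) − 5(61) + 5 = 1380 + 1037.5 − 305 + 5 = 2117.5 kcal/day.
TEE = 2117.5 × 1.475 = 3123.3125 kcal/day.
Protein energy = 10% × 3123.3125 = 312.3313 kcal.
Protein = 312.3313 ÷ 4 kcal/g = 78.0828 g.

78 g/day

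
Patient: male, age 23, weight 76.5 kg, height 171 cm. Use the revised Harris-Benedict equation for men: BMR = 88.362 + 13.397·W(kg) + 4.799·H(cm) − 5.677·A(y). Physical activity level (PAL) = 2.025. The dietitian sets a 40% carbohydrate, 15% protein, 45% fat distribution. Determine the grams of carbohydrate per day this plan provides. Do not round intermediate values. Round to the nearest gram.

Harris-Benedict: BMR = 88.362 + 13.397(76.5) + 4.799(171) − 5.677(23) = 1803.2905 kcal/day.
TEE = 1803.2905 × 2.025 = 3651.6633 kcal/day.
Carbohydrate energy = 40% × 3651.6633 = 1460.6653 kcal.
Carbohydrate = 1460.6653 ÷ 4 kcal/g = 365.1663 g.

365 g/day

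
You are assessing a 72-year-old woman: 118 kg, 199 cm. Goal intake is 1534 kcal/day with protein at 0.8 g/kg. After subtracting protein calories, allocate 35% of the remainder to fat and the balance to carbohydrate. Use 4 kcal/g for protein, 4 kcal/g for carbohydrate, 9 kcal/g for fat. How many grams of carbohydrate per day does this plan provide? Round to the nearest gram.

Protein = 0.8 × 118 = 94.4 g → 94.4 × 4 = 377.6 kcal.
Non-protein calories = 1534 − 377.6 = 1156.4 kcal.
Fat: 35% × 1156.4 = 404.74 kcal; carbohydrate: 751.66 kcal.
Carbohydrate: 751.66 kcal ÷ 4 kcal/g = 187.915 g.

188 g/day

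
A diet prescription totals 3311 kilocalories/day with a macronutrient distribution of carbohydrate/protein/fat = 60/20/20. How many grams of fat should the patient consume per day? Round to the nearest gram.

Fat energy = 20% × 3311 = 662.2 kcal.
At 9 kcal/g: 662.2 ÷ 9 = 73.5778 g.

74 g/day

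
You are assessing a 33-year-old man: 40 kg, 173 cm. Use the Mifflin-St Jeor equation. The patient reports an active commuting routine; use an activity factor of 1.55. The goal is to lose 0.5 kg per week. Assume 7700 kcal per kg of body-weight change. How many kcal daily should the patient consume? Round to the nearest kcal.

Mifflin-St Jeor (male): BMR = 10(40) + 6.25(173) − 5(33) + 5 = 400 + 1081.25 − 165 + 5 = 1321.25 kcal/day.
TEE = 1321.25 × 1.55 = 2047.9375 kcal/day.
Required daily deficit = 0.5 × 7700 ÷ 7 = 550 kcal/day.
Target intake = 2047.9375 − 550 = 1497.9375 kcal/day.

1498 kcal daily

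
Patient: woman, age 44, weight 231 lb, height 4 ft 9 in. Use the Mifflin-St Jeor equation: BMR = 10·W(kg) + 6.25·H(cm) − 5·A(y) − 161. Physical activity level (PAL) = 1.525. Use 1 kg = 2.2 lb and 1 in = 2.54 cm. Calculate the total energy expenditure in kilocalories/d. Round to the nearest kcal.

2400 kilocalories/d

Convert to metric: weight = 231 ÷ 2.2 = 105 kg; height = (4×12 + 9) × 2.54 = 57 × 2.54 = 144.78 cm.
Mifflin-St Jeor (female): BMR = 10(105) + 6.25(144.78) − 5(44) − 161 = 1050 + 904.875 − 220 − 161 = 1573.875 kcal/day.
TEE = BMR × activity factor = 1573.875 × 1.525 = 2400.1594 kcal/day.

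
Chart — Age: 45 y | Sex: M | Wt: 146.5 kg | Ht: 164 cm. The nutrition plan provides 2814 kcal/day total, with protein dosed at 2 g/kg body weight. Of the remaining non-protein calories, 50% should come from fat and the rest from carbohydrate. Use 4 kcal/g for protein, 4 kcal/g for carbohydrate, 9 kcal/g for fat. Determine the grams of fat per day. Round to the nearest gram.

Protein = 2 × 146.5 = 293 g → 293 × 4 = 1172 kcal.
Non-protein calories = 2814 − 1172 = 1642 kcal.
Fat: 50% × 1642 = 821 kcal; carbohydrate: 821 kcal.
Fat: 821 kcal ÷ 9 kcal/g = 91.2222 g.

91 g/day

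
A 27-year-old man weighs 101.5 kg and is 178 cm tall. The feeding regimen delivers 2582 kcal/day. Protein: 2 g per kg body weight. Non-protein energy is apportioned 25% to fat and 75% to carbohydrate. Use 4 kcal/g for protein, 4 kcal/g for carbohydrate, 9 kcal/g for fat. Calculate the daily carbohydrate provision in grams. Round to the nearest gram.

Protein = 2 × 101.5 = 203 g → 203 × 4 = 812 kcal.
Non-protein calories = 2582 − 812 = 1770 kcal.
Fat: 25% × 1770 = 442.5 kcal; carbohydrate: 1327.5 kcal.
Carbohydrate: 1327.5 kcal ÷ 4 kcal/g = 331.875 g.

332 g/day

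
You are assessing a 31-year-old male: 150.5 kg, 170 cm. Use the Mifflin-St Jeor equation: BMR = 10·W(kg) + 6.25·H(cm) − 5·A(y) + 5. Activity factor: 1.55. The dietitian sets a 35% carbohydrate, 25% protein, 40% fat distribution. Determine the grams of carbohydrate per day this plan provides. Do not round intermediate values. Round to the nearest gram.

328 g/day

Mifflin-St Jeor (male): BMR = 10(150.5) + 6.25(170) − 5(31) + 5 = 1505 + 1062.5 − 155 + 5 = 2417.5 kcal/day.
TEE = 2417.5 × 1.55 = 3747.125 kcal/day.
Carbohydrate energy = 35% × 3747.125 = 1311.4938 kcal.
Carbohydrate = 1311.4938 ÷ 4 kcal/g = 327.8734 g.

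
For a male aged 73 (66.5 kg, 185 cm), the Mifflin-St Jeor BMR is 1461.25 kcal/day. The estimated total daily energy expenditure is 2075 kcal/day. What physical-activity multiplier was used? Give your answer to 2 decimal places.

Activity factor = TEE ÷ BMR = 2075 ÷ 1461.25 = 1.42.

1.42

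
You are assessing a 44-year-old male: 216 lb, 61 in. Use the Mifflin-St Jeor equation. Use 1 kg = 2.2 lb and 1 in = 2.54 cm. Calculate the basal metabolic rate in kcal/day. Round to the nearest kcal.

Convert to metric: weight = 216 ÷ 2.2 = 98.1818 kg; height = 61 × 2.54 = 154.94 cm.
Mifflin-St Jeor (male): BMR = 10(98.1818) + 6.25(154.94) − 5(44) + 5 = 981.8182 + 968.375 − 220 + 5 = 1735.1932 kcal/day.

1735 kcal/day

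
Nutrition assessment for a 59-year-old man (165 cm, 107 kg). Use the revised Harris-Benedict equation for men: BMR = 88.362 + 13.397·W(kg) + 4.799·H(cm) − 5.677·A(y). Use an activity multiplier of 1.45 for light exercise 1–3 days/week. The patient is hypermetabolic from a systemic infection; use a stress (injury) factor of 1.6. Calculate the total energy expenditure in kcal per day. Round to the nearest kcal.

Harris-Benedict: BMR = 88.362 + 13.397(107) + 4.799(165) − 5.677(59) = 1978.733 kcal/day.
TEE = BMR × activity factor = 1978.733 × 1.45 = 2869.1629 kcal/day.
Apply stress factor: 2869.1629 × 1.6 = 4590.6606 kcal/day.

4591 kcal per day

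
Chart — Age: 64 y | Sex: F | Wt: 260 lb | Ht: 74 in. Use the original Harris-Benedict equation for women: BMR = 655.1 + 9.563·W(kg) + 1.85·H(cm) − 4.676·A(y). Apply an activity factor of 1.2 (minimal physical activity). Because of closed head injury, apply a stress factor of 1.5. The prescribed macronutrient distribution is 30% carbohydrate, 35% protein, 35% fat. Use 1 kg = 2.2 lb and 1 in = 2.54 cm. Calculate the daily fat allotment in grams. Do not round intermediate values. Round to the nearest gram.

Convert to metric: weight = 260 ÷ 2.2 = 118.1818 kg; height = 74 × 2.54 = 187.96 cm.
Harris-Benedict: BMR = 655.1 + 9.563(118.1818) + 1.85(187.96) − 4.676(64) = 1833.7347 kcal/day.
TEE = 1833.7347 × 1.2 = 2200.4817 kcal/day.
With stress factor 1.5: 2200.4817 × 1.5 = 3300.7225 kcal/day.
Fat energy = 35% × 3300.7225 = 1155.2529 kcal.
Fat = 1155.2529 ÷ 9 kcal/g = 128.3614 g.

128 g/day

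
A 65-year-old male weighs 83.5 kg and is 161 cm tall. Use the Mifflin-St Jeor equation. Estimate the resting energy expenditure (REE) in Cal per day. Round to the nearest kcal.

Mifflin-St Jeor (male): BMR = 10(83.5) + 6.25(161) − 5(65) + 5 = 835 + 1006.25 − 325 + 5 = 1521.25 kcal/day.

1521 Cal per day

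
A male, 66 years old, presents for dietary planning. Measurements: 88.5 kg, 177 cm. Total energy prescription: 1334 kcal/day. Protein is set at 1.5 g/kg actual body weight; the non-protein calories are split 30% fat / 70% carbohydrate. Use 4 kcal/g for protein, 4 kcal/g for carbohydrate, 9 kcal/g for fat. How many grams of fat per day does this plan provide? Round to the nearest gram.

27 g/day

Protein = 1.5 × 88.5 = 132.75 g → 132.75 × 4 = 531 kcal.
Non-protein calories = 1334 − 531 = 803 kcal.
Fat: 30% × 803 = 240.9 kcal; carbohydrate: 562.1 kcal.
Fat: 240.9 kcal ÷ 9 kcal/g = 26.7667 g.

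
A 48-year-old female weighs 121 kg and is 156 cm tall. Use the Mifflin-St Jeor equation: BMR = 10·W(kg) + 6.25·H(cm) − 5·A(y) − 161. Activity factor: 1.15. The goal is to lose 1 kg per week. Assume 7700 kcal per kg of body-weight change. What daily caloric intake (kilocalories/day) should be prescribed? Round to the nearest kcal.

Mifflin-St Jeor (female): BMR = 10(121) + 6.25(156) − 5(48) − 161 = 1210 + 975 − 240 − 161 = 1784 kcal/day.
TEE = 1784 × 1.15 = 2051.6 kcal/day.
Required daily deficit = 1 × 7700 ÷ 7 = 1100 kcal/day.
Target intake = 2051.6 − 1100 = 951.6 kcal/day.

952 kilocalories/day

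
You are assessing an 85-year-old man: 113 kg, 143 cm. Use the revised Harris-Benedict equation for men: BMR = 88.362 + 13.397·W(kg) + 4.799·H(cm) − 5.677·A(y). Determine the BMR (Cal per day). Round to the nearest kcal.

Harris-Benedict: BMR = 88.362 + 13.397(113) + 4.799(143) − 5.677(85) = 1805.935 kcal/day.

1806 Cal per day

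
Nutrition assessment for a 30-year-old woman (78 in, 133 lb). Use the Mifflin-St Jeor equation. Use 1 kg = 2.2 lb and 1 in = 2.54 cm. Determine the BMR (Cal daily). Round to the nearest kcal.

1532 Cal daily

Convert to metric: weight = 133 ÷ 2.2 = 60.4545 kg; height = 78 × 2.54 = 198.12 cm.
Mifflin-St Jeor (female): BMR = 10(60.4545) + 6.25(198.12) − 5(30) − 161 = 604.5455 + 1238.25 − 150 − 161 = 1531.7955 kcal/day.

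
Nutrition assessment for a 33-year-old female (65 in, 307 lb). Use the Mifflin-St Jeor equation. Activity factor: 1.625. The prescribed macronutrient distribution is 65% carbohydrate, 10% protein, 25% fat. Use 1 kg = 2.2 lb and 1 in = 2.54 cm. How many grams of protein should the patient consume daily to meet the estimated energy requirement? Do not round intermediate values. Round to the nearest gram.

Convert to metric: weight = 307 ÷ 2.2 = 139.5455 kg; height = 65 × 2.54 = 165.1 cm.
Mifflin-St Jeor (female): BMR = 10(139.5455) + 6.25(165.1) − 5(33) − 161 = 1395.4545 + 1031.875 − 165 − 161 = 2101.3295 kcal/day.
TEE = 2101.3295 × 1.625 = 3414.6605 kcal/day.
Protein energy = 10% × 3414.6605 = 341.4661 kcal.
Protein = 341.4661 ÷ 4 kcal/g = 85.3665 g.

85 g/day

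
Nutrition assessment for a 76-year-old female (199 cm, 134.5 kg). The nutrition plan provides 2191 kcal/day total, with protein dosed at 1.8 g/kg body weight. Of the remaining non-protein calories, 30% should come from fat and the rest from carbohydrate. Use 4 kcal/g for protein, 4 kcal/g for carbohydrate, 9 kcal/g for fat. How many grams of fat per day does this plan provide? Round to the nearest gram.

41 g/day

Protein = 1.8 × 134.5 = 242.1 g → 242.1 × 4 = 968.4 kcal.
Non-protein calories = 2191 − 968.4 = 1222.6 kcal.
Fat: 30% × 1222.6 = 366.78 kcal; carbohydrate: 855.82 kcal.
Fat: 366.78 kcal ÷ 9 kcal/g = 40.7533 g.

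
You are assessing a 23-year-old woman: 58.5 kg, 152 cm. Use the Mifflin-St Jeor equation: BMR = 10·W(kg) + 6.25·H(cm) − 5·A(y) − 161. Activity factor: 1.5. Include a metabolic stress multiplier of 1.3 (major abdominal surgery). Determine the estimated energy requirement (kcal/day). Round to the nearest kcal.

2455 kcal/day

Mifflin-St Jeor (female): BMR = 10(58.5) + 6.25(152) − 5(23) − 161 = 585 + 950 − 115 − 161 = 1259 kcal/day.
TEE = BMR × activity factor = 1259 × 1.5 = 1888.5 kcal/day.
Apply stress factor: 1888.5 × 1.3 = 2455.05 kcal/day.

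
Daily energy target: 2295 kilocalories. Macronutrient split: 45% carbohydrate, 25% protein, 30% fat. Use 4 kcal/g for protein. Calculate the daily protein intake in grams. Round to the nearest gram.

Protein energy = 25% × 2295 = 573.75 kcal.
At 4 kcal/g: 573.75 ÷ 4 = 143.4375 g.

143 g/day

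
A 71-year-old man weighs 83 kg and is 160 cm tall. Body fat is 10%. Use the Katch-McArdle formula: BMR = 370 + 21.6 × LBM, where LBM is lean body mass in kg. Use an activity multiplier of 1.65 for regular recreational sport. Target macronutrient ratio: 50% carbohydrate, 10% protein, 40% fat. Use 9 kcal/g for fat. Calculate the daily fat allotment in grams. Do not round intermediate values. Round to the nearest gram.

145 g/day

LBM = 83 × (1 − 0.1) = 74.7 kg. Katch-McArdle: BMR = 370 + 21.6 × 74.7 = 1983.52 kcal/day.
TEE = 1983.52 × 1.65 = 3272.808 kcal/day.
Fat energy = 40% × 3272.808 = 1309.1232 kcal.
Fat = 1309.1232 ÷ 9 kcal/g = 145.4581 g.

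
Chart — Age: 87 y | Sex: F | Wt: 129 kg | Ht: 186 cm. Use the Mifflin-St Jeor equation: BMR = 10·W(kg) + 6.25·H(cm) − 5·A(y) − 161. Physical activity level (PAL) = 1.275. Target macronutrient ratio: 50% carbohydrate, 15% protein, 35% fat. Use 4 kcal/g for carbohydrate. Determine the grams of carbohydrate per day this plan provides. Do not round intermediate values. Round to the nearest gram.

Mifflin-St Jeor (female): BMR = 10(129) + 6.25(186) − 5(87) − 161 = 1290 + 1162.5 − 435 − 161 = 1856.5 kcal/day.
TEE = 1856.5 × 1.275 = 2367.0375 kcal/day.
Carbohydrate energy = 50% × 2367.0375 = 1183.5188 kcal.
Carbohydrate = 1183.5188 ÷ 4 kcal/g = 295.8797 g.

296 g/day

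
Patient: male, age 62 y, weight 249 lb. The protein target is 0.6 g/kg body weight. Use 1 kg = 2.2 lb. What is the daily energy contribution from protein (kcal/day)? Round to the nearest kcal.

Weight in kg = 249 ÷ 2.2 = 113.1818 kg.
Protein = 0.6 g/kg × 113.1818 kg = 67.9091 g/day.
Protein energy = 67.9091 g × 4 kcal/g = 271.6364 kcal/day.

272 kcal/day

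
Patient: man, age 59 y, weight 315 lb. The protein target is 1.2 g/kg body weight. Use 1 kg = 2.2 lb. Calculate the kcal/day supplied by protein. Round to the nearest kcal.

687 kcal/day

Weight in kg = 315 ÷ 2.2 = 143.1818 kg.
Protein = 1.2 g/kg × 143.1818 kg = 171.8182 g/day.
Protein energy = 171.8182 g × 4 kcal/g = 687.2727 kcal/day.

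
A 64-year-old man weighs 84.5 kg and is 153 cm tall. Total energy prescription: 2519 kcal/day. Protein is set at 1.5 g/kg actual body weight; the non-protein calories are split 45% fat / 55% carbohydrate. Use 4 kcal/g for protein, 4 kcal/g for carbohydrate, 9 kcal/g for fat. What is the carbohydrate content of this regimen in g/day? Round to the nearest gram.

277 g/day

Protein = 1.5 × 84.5 = 126.75 g → 126.75 × 4 = 507 kcal.
Non-protein calories = 2519 − 507 = 2012 kcal.
Fat: 45% × 2012 = 905.4 kcal; carbohydrate: 1106.6 kcal.
Carbohydrate: 1106.6 kcal ÷ 4 kcal/g = 276.65 g.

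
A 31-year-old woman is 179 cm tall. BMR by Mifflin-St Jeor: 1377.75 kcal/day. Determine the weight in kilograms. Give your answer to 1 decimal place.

57.5 kg

1377.75 = 10·W + 6.25(179) − 5(31) − 161
10·W = 1377.75 − 802.75 = 575, so W = 57.5 kg.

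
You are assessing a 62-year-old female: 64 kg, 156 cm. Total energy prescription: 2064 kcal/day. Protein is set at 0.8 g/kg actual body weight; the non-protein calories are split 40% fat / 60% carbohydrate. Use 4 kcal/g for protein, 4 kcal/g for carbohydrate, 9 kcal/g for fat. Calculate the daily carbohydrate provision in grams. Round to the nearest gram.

Protein = 0.8 × 64 = 51.2 g → 51.2 × 4 = 204.8 kcal.
Non-protein calories = 2064 − 204.8 = 1859.2 kcal.
Fat: 40% × 1859.2 = 743.68 kcal; carbohydrate: 1115.52 kcal.
Carbohydrate: 1115.52 kcal ÷ 4 kcal/g = 278.88 g.

279 g/day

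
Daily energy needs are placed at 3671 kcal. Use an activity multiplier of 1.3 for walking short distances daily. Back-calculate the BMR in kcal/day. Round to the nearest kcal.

BMR = TEE ÷ activity factor = 3671 ÷ 1.3 = 2823.8462 kcal/day.

2824 kcal/day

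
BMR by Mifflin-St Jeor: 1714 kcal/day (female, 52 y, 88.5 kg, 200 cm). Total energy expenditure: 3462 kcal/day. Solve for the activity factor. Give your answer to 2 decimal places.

Activity factor = TEE ÷ BMR = 3462 ÷ 1714 = 2.02.

2.02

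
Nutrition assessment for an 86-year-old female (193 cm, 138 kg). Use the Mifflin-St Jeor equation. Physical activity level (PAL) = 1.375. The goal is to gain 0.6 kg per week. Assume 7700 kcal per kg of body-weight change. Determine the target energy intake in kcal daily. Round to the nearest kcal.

Mifflin-St Jeor (female): BMR = 10(138) + 6.25(193) − 5(86) − 161 = 1380 + 1206.25 − 430 − 161 = 1995.25 kcal/day.
TEE = 1995.25 × 1.375 = 2743.4688 kcal/day.
Required daily surplus = 0.6 × 7700 ÷ 7 = 660 kcal/day.
Target intake = 2743.4688 + 660 = 3403.4688 kcal/day.

3403 kcal daily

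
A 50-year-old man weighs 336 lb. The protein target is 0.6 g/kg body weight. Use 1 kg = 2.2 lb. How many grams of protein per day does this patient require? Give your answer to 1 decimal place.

Weight in kg = 336 ÷ 2.2 = 152.7273 kg.
Protein = 0.6 g/kg × 152.7273 kg = 91.6364 g/day.

91.6 g/day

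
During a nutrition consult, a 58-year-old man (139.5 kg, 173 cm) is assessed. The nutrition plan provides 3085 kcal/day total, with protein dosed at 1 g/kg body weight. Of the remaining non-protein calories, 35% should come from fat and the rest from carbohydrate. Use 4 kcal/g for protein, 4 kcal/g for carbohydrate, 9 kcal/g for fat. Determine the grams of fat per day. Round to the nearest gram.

Protein = 1 × 139.5 = 139.5 g → 139.5 × 4 = 558 kcal.
Non-protein calories = 3085 − 558 = 2527 kcal.
Fat: 35% × 2527 = 884.45 kcal; carbohydrate: 1642.55 kcal.
Fat: 884.45 kcal ÷ 9 kcal/g = 98.2722 g.

98 g/day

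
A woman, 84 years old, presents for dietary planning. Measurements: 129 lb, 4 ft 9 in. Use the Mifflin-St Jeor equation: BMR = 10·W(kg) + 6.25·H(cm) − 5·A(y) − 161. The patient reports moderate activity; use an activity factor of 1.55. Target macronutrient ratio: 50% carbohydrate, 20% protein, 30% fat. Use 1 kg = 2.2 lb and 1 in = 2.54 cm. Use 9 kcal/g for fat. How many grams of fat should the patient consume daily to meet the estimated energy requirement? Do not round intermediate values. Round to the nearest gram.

47 g/day

Convert to metric: weight = 129 ÷ 2.2 = 58.6364 kg; height = (4×12 + 9) × 2.54 = 57 × 2.54 = 144.78 cm.
Mifflin-St Jeor (female): BMR = 10(58.6364) + 6.25(144.78) − 5(84) − 161 = 586.3636 + 904.875 − 420 − 161 = 910.2386 kcal/day.
TEE = 910.2386 × 1.55 = 1410.8699 kcal/day.
Fat energy = 30% × 1410.8699 = 423.261 kcal.
Fat = 423.261 ÷ 9 kcal/g = 47.029 g.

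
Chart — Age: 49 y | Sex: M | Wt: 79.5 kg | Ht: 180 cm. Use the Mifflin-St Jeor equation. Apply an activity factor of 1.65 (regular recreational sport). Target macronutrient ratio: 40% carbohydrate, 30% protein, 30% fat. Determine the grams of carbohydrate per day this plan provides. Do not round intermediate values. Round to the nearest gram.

277 g/day

Mifflin-St Jeor (male): BMR = 10(79.5) + 6.25(180) − 5(49) + 5 = 795 + 1125 − 245 + 5 = 1680 kcal/day.
TEE = 1680 × 1.65 = 2772 kcal/day.
Carbohydrate energy = 40% × 2772 = 1108.8 kcal.
Carbohydrate = 1108.8 ÷ 4 kcal/g = 277.2 g.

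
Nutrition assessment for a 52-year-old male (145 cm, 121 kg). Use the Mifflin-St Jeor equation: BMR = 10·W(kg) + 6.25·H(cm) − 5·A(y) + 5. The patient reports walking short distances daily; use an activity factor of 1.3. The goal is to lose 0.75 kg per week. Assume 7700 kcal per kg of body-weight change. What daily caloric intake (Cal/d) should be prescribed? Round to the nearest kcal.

1595 Cal/d

Mifflin-St Jeor (male): BMR = 10(121) + 6.25(145) − 5(52) + 5 = 1210 + 906.25 − 260 + 5 = 1861.25 kcal/day.
TEE = 1861.25 × 1.3 = 2419.625 kcal/day.
Required daily deficit = 0.75 × 7700 ÷ 7 = 825 kcal/day.
Target intake = 2419.625 − 825 = 1594.625 kcal/day.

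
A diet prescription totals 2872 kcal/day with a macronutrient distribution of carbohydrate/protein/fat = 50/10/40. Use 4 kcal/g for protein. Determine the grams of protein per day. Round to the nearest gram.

Protein energy = 10% × 2872 = 287.2 kcal.
At 4 kcal/g: 287.2 ÷ 4 = 71.8 g.

72 g/day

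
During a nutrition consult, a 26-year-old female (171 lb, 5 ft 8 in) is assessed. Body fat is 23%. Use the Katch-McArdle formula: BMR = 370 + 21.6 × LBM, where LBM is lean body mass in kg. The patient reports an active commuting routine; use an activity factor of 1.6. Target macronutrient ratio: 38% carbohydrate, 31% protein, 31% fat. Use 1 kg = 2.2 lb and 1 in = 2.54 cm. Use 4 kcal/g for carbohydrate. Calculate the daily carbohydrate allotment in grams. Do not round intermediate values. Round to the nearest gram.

Convert to metric: weight = 171 ÷ 2.2 = 77.7273 kg; height = (5×12 + 8) × 2.54 = 68 × 2.54 = 172.72 cm.
LBM = 77.7273 × (1 − 0.23) = 59.85 kg. Katch-McArdle: BMR = 370 + 21.6 × 59.85 = 1662.76 kcal/day.
TEE = 1662.76 × 1.6 = 2660.416 kcal/day.
Carbohydrate energy = 38% × 2660.416 = 1010.9581 kcal.
Carbohydrate = 1010.9581 ÷ 4 kcal/g = 252.7395 g.

253 g/day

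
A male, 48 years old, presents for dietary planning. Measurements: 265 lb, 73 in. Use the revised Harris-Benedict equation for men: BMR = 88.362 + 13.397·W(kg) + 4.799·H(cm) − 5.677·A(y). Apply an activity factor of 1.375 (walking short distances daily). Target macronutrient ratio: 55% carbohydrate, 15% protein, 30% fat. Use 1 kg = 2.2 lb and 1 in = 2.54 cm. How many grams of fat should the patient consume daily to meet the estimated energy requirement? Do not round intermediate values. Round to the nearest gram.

106 g/day

Convert to metric: weight = 265 ÷ 2.2 = 120.4545 kg; height = 73 × 2.54 = 185.42 cm.
Harris-Benedict: BMR = 88.362 + 13.397(120.4545) + 4.799(185.42) − 5.677(48) = 2319.4261 kcal/day.
TEE = 2319.4261 × 1.375 = 3189.2109 kcal/day.
Fat energy = 30% × 3189.2109 = 956.7633 kcal.
Fat = 956.7633 ÷ 9 kcal/g = 106.307 g.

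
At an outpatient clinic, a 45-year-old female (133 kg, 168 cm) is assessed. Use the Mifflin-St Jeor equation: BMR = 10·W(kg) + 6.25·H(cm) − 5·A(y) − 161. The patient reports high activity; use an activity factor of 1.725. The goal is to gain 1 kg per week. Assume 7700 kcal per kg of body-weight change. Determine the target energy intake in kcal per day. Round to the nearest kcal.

4540 kcal per day

Mifflin-St Jeor (female): BMR = 10(133) + 6.25(168) − 5(45) − 161 = 1330 + 1050 − 225 − 161 = 1994 kcal/day.
TEE = 1994 × 1.725 = 3439.65 kcal/day.
Required daily surplus = 1 × 7700 ÷ 7 = 1100 kcal/day.
Target intake = 3439.65 + 1100 = 4539.65 kcal/day.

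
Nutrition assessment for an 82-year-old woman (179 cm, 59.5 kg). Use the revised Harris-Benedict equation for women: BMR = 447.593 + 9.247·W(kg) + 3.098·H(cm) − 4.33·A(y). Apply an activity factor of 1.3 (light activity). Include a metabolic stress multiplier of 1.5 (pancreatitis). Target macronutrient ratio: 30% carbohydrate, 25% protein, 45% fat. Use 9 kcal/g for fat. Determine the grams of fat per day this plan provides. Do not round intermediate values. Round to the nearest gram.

117 g/day

Harris-Benedict: BMR = 447.593 + 9.247(59.5) + 3.098(179) − 4.33(82) = 1197.2715 kcal/day.
TEE = 1197.2715 × 1.3 = 1556.453 kcal/day.
With stress factor 1.5: 1556.453 × 1.5 = 2334.6794 kcal/day.
Fat energy = 45% × 2334.6794 = 1050.6057 kcal.
Fat = 1050.6057 ÷ 9 kcal/g = 116.734 g.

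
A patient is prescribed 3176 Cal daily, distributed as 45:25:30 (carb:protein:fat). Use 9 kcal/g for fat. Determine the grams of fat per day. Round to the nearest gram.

106 g/day

Fat energy = 30% × 3176 = 952.8 kcal.
At 9 kcal/g: 952.8 ÷ 9 = 105.8667 g.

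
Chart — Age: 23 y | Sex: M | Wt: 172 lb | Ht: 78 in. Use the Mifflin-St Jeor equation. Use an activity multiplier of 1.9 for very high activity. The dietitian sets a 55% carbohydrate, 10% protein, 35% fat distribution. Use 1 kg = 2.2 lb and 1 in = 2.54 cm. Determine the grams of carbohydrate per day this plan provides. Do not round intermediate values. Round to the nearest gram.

Convert to metric: weight = 172 ÷ 2.2 = 78.1818 kg; height = 78 × 2.54 = 198.12 cm.
Mifflin-St Jeor (male): BMR = 10(78.1818) + 6.25(198.12) − 5(23) + 5 = 781.8182 + 1238.25 − 115 + 5 = 1910.0682 kcal/day.
TEE = 1910.0682 × 1.9 = 3629.1295 kcal/day.
Carbohydrate energy = 55% × 3629.1295 = 1996.0213 kcal.
Carbohydrate = 1996.0213 ÷ 4 kcal/g = 499.0053 g.

499 g/day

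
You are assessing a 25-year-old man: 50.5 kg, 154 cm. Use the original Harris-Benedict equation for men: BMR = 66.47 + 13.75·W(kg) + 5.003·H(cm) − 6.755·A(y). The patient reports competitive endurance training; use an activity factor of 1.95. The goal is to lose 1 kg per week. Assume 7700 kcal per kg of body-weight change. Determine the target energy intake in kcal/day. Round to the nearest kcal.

1557 kcal/day

Harris-Benedict: BMR = 66.47 + 13.75(50.5) + 5.003(154) − 6.755(25) = 1362.432 kcal/day.
TEE = 1362.432 × 1.95 = 2656.7424 kcal/day.
Required daily deficit = 1 × 7700 ÷ 7 = 1100 kcal/day.
Target intake = 2656.7424 − 1100 = 1556.7424 kcal/day.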